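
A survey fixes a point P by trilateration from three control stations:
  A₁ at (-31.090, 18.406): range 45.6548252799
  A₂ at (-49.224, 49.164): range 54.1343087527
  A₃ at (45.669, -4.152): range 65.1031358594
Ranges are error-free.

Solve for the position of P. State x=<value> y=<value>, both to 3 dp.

x=4.848 y=46.563

eq1: (x + 31.090)² + (y − 18.406)² = 45.6548252799²
eq2: (x + 49.224)² + (y − 49.164)² = 54.1343087527²
eq3: (x − 45.669)² + (y + 4.152)² = 65.1031358594²
eq2−eq3, eq2−eq1 (x²,y² cancel):
  189.786·x − 106.632·y = -4045.099322
  36.268·x − 61.516·y = -2688.571823
det = 189.786·-61.516 − -106.632·36.268 = -7807.546200
x = (-4045.099322·-61.516 − -106.632·-2688.571823) / -7807.546200 = 4.847805
y = (189.786·-2688.571823 − -4045.099322·36.268) / -7807.546200 = 46.563366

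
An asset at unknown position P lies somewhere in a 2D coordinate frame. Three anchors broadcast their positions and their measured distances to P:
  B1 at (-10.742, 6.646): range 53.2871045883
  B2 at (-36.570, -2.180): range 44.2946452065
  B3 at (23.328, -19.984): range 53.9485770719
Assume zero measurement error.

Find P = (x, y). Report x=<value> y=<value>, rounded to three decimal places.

x=-24.565 y=-44.817

eq1: (x + 10.742)² + (y − 6.646)² = 53.2871045883²
eq2: (x + 36.570)² + (y + 2.180)² = 44.2946452065²
eq3: (x − 23.328)² + (y + 19.984)² = 53.9485770719²
eq2−eq1, eq2−eq3 (x²,y² cancel):
  51.656·x + 17.652·y = -2060.057341
  119.796·x − 35.608·y = -1346.994834
det = 51.656·-35.608 − 17.652·119.796 = -3954.005840
x = (-2060.057341·-35.608 − 17.652·-1346.994834) / -3954.005840 = -24.565385
y = (51.656·-1346.994834 − -2060.057341·119.796) / -3954.005840 = -44.816895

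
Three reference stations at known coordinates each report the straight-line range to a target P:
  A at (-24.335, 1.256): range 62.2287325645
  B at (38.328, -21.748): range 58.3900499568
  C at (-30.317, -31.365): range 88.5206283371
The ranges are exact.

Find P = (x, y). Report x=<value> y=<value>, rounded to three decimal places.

x=27.535 y=35.636

eq1: (x + 24.335)² + (y − 1.256)² = 62.2287325645²
eq2: (x − 38.328)² + (y + 21.748)² = 58.3900499568²
eq3: (x + 30.317)² + (y + 31.365)² = 88.5206283371²
eq1−eq3, eq1−eq2 (x²,y² cancel):
  -11.964·x − 65.242·y = -2654.372532
  125.326·x − 46.008·y = 1811.258550
det = -11.964·-46.008 − -65.242·125.326 = 8726.958604
x = (-2654.372532·-46.008 − -65.242·1811.258550) / 8726.958604 = 27.534507
y = (-11.964·1811.258550 − -2654.372532·125.326) / 8726.958604 = 35.635782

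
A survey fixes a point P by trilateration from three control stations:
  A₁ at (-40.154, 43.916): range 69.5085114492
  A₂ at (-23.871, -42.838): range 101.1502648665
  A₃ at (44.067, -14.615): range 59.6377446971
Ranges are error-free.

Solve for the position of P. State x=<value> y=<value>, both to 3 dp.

eq1: (x + 40.154)² + (y − 43.916)² = 69.5085114492²
eq2: (x + 23.871)² + (y + 42.838)² = 101.1502648665²
eq3: (x − 44.067)² + (y + 14.615)² = 59.6377446971²
eq2−eq3, eq2−eq1 (x²,y² cancel):
  135.876·x + 56.446·y = 6425.295319
  -32.566·x + 173.508·y = 6535.982806
det = 135.876·173.508 − 56.446·-32.566 = 25413.793444
x = (6425.295319·173.508 − 56.446·6535.982806) / 25413.793444 = 29.350599
y = (135.876·6535.982806 − 6425.295319·-32.566) / 25413.793444 = 43.178496

x=29.351 y=43.178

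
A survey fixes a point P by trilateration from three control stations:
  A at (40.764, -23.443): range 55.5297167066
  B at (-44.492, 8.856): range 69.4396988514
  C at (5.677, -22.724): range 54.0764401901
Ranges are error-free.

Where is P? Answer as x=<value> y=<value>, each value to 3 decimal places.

x=22.014 y=28.826

eq1: (x − 40.764)² + (y + 23.443)² = 55.5297167066²
eq2: (x + 44.492)² + (y − 8.856)² = 69.4396988514²
eq3: (x − 5.677)² + (y + 22.724)² = 54.0764401901²
eq3−eq1, eq3−eq2 (x²,y² cancel):
  70.174·x − 1.438·y = 1503.381386
  -100.338·x + 63.160·y = -388.252098
det = 70.174·63.160 − -1.438·-100.338 = 4287.903796
x = (1503.381386·63.160 − -1.438·-388.252098) / 4287.903796 = 22.014314
y = (70.174·-388.252098 − 1503.381386·-100.338) / 4287.903796 = 28.825525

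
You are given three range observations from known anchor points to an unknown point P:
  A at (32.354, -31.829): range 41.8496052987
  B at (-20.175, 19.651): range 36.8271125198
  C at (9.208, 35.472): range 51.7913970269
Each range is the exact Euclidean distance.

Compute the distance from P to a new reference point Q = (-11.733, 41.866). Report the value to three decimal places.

56.365

eq1: (x − 32.354)² + (y + 31.829)² = 41.8496052987²
eq2: (x + 20.175)² + (y − 19.651)² = 36.8271125198²
eq3: (x − 9.208)² + (y − 35.472)² = 51.7913970269²
eq3−eq1, eq3−eq2 (x²,y² cancel):
  46.292·x − 134.602·y = 1647.775851
  -58.766·x − 31.642·y = 776.254967
det = 46.292·-31.642 − -134.602·-58.766 = -9374.792596
x = (1647.775851·-31.642 − -134.602·776.254967) / -9374.792596 = -5.583755
y = (46.292·776.254967 − 1647.775851·-58.766) / -9374.792596 = -14.162190
|P − Q| = √((-5.583755 − -11.733)² + (-14.162190 − 41.866)²) = 56.364628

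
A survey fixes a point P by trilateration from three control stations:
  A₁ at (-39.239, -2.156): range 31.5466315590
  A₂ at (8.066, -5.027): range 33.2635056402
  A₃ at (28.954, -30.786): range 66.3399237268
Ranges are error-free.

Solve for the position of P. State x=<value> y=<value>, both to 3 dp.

eq1: (x + 39.239)² + (y + 2.156)² = 31.5466315590²
eq2: (x − 8.066)² + (y + 5.027)² = 33.2635056402²
eq3: (x − 28.954)² + (y + 30.786)² = 66.3399237268²
eq2−eq1, eq2−eq3 (x²,y² cancel):
  -94.610·x + 5.742·y = 1565.287217
  41.776·x − 51.518·y = -1598.743846
det = -94.610·-51.518 − 5.742·41.776 = 4634.240188
x = (1565.287217·-51.518 − 5.742·-1598.743846) / 4634.240188 = -15.420107
y = (-94.610·-1598.743846 − 1565.287217·41.776) / 4634.240188 = 18.528543

x=-15.420 y=18.529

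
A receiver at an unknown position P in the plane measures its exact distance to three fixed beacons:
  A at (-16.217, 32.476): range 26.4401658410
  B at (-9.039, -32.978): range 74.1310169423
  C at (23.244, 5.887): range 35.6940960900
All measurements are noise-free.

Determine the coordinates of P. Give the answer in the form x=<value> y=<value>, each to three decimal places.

eq1: (x + 16.217)² + (y − 32.476)² = 26.4401658410²
eq2: (x + 9.039)² + (y + 32.978)² = 74.1310169423²
eq3: (x − 23.244)² + (y − 5.887)² = 35.6940960900²
eq3−eq1, eq3−eq2 (x²,y² cancel):
  -78.922·x + 53.178·y = 1317.727486
  -64.566·x − 77.730·y = -3627.027477
det = -78.922·-77.730 − 53.178·-64.566 = 9568.097808
x = (1317.727486·-77.730 − 53.178·-3627.027477) / 9568.097808 = 9.453406
y = (-78.922·-3627.027477 − 1317.727486·-64.566) / 9568.097808 = 38.809454

x=9.453 y=38.809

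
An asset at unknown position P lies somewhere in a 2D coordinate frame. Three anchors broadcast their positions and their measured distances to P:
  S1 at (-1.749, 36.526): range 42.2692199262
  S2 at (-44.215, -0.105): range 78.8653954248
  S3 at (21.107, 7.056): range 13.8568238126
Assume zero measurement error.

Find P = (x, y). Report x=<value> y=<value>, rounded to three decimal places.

x=33.516 y=13.222

eq1: (x + 1.749)² + (y − 36.526)² = 42.2692199262²
eq2: (x + 44.215)² + (y + 0.105)² = 78.8653954248²
eq3: (x − 21.107)² + (y − 7.056)² = 13.8568238126²
eq3−eq1, eq3−eq2 (x²,y² cancel):
  -45.712·x + 58.940·y = -752.760295
  -130.644·x − 14.322·y = -4568.054364
det = -45.712·-14.322 − 58.940·-130.644 = 8354.844624
x = (-752.760295·-14.322 − 58.940·-4568.054364) / 8354.844624 = 33.516142
y = (-45.712·-4568.054364 − -752.760295·-130.644) / 8354.844624 = 13.222422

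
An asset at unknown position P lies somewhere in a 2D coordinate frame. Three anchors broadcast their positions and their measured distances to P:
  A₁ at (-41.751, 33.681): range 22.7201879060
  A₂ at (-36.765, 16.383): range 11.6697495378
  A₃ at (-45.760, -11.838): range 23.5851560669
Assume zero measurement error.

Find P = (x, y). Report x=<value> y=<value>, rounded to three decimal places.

eq1: (x + 41.751)² + (y − 33.681)² = 22.7201879060²
eq2: (x + 36.765)² + (y − 16.383)² = 11.6697495378²
eq3: (x + 45.760)² + (y + 11.838)² = 23.5851560669²
eq3−eq1, eq3−eq2 (x²,y² cancel):
  8.018·x + 91.038·y = 683.492566
  17.990·x + 56.442·y = -193.971398
det = 8.018·56.442 − 91.038·17.990 = -1185.221664
x = (683.492566·56.442 − 91.038·-193.971398) / -1185.221664 = -47.448049
y = (8.018·-193.971398 − 683.492566·17.990) / -1185.221664 = 11.686670

x=-47.448 y=11.687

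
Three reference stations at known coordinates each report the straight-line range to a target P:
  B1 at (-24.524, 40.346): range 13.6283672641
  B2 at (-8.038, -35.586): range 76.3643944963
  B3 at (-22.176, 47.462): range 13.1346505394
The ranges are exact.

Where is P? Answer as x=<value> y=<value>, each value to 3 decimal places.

x=-10.901 y=40.725

eq1: (x + 24.524)² + (y − 40.346)² = 13.6283672641²
eq2: (x + 8.038)² + (y + 35.586)² = 76.3643944963²
eq3: (x + 22.176)² + (y − 47.462)² = 13.1346505394²
eq2−eq3, eq2−eq1 (x²,y² cancel):
  -28.276·x + 166.096·y = 7072.445282
  -32.972·x + 151.864·y = 6544.041804
det = -28.276·151.864 − 166.096·-32.972 = 1182.410848
x = (7072.445282·151.864 − 166.096·6544.041804) / 1182.410848 = -10.900896
y = (-28.276·6544.041804 − 7072.445282·-32.972) / 1182.410848 = 40.724711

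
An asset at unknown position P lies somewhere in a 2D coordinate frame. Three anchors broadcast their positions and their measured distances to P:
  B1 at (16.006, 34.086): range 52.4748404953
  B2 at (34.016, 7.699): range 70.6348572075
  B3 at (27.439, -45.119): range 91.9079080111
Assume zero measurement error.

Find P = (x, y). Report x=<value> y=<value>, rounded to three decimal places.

x=-35.110 y=22.221

eq1: (x − 16.006)² + (y − 34.086)² = 52.4748404953²
eq2: (x − 34.016)² + (y − 7.699)² = 70.6348572075²
eq3: (x − 27.439)² + (y + 45.119)² = 91.9079080111²
eq1−eq3, eq1−eq2 (x²,y² cancel):
  22.866·x − 158.410·y = -4322.879220
  36.020·x − 52.774·y = -2437.358743
det = 22.866·-52.774 − -158.410·36.020 = 4499.197916
x = (-4322.879220·-52.774 − -158.410·-2437.358743) / 4499.197916 = -35.109896
y = (22.866·-2437.358743 − -4322.879220·36.020) / 4499.197916 = 22.221175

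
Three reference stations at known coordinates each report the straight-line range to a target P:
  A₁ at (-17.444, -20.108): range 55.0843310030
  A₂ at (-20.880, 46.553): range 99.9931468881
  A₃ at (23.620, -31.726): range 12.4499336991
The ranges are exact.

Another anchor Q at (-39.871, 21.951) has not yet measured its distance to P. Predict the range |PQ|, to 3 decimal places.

eq1: (x + 17.444)² + (y + 20.108)² = 55.0843310030²
eq2: (x + 20.880)² + (y − 46.553)² = 99.9931468881²
eq3: (x − 23.620)² + (y + 31.726)² = 12.4499336991²
eq3−eq1, eq3−eq2 (x²,y² cancel):
  -82.128·x + 23.236·y = -3735.101349
  -89.000·x + 156.558·y = -8804.915842
det = -82.128·156.558 − 23.236·-89.000 = -10789.791424
x = (-3735.101349·156.558 − 23.236·-8804.915842) / -10789.791424 = 35.234135
y = (-82.128·-8804.915842 − -3735.101349·-89.000) / -10789.791424 = -36.210719
|P − Q| = √((35.234135 − -39.871)² + (-36.210719 − 21.951)²) = 94.992457

94.992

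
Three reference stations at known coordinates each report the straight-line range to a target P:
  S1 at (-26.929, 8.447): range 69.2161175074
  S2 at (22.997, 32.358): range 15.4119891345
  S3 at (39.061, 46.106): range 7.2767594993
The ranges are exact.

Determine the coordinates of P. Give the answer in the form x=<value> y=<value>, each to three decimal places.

eq1: (x + 26.929)² + (y − 8.447)² = 69.2161175074²
eq2: (x − 22.997)² + (y − 32.358)² = 15.4119891345²
eq3: (x − 39.061)² + (y − 46.106)² = 7.2767594993²
eq1−eq3, eq1−eq2 (x²,y² cancel):
  131.980·x + 75.318·y = 7592.921801
  99.852·x + 47.822·y = 5332.720837
det = 131.980·47.822 − 75.318·99.852 = -1209.105376
x = (7592.921801·47.822 − 75.318·5332.720837) / -1209.105376 = 31.875767
y = (131.980·5332.720837 − 7592.921801·99.852) / -1209.105376 = 44.955496

x=31.876 y=44.955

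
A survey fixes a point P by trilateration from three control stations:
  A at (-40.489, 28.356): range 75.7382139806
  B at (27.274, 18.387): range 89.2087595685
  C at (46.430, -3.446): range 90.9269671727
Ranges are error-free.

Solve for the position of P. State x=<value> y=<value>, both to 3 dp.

eq1: (x + 40.489)² + (y − 28.356)² = 75.7382139806²
eq2: (x − 27.274)² + (y − 18.387)² = 89.2087595685²
eq3: (x − 46.430)² + (y + 3.446)² = 90.9269671727²
eq1−eq3, eq1−eq2 (x²,y² cancel):
  173.838·x − 63.604·y = -2807.238343
  135.526·x − 19.938·y = -3583.394739
det = 173.838·-19.938 − -63.604·135.526 = 5154.013660
x = (-2807.238343·-19.938 − -63.604·-3583.394739) / 5154.013660 = -33.361868
y = (173.838·-3583.394739 − -2807.238343·135.526) / 5154.013660 = -47.046129

x=-33.362 y=-47.046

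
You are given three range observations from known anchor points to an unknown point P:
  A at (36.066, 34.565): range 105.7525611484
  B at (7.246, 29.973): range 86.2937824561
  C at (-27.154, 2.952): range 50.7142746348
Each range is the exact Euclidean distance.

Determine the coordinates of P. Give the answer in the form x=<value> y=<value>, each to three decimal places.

x=-30.443 y=-47.656

eq1: (x − 36.066)² + (y − 34.565)² = 105.7525611484²
eq2: (x − 7.246)² + (y − 29.973)² = 86.2937824561²
eq3: (x + 27.154)² + (y − 2.952)² = 50.7142746348²
eq2−eq3, eq2−eq1 (x²,y² cancel):
  -68.800·x − 54.042·y = 4669.848014
  57.640·x + 9.184·y = -2192.376963
det = -68.800·9.184 − -54.042·57.640 = 2483.121680
x = (4669.848014·9.184 − -54.042·-2192.376963) / 2483.121680 = -30.442548
y = (-68.800·-2192.376963 − 4669.848014·57.640) / 2483.121680 = -47.655540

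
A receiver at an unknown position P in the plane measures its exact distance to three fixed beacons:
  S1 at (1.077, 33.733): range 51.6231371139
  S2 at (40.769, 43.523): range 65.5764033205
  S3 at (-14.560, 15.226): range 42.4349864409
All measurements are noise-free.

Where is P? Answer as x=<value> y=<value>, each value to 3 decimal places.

eq1: (x − 1.077)² + (y − 33.733)² = 51.6231371139²
eq2: (x − 40.769)² + (y − 43.523)² = 65.5764033205²
eq3: (x + 14.560)² + (y − 15.226)² = 42.4349864409²
eq3−eq2, eq3−eq1 (x²,y² cancel):
  110.658·x + 56.594·y = 613.001616
  31.274·x + 37.014·y = -168.969669
det = 110.658·37.014 − 56.594·31.274 = 2325.974456
x = (613.001616·37.014 − 56.594·-168.969669) / 2325.974456 = 13.866150
y = (110.658·-168.969669 − 613.001616·31.274) / 2325.974456 = -16.280857

x=13.866 y=-16.281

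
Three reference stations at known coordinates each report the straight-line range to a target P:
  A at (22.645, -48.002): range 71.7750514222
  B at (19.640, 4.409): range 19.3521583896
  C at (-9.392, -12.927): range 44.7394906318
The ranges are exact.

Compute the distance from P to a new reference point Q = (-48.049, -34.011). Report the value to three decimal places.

eq1: (x − 22.645)² + (y + 48.002)² = 71.7750514222²
eq2: (x − 19.640)² + (y − 4.409)² = 19.3521583896²
eq3: (x + 9.392)² + (y + 12.927)² = 44.7394906318²
eq3−eq1, eq3−eq2 (x²,y² cancel):
  64.074·x − 70.150·y = -588.364949
  58.064·x + 34.672·y = 1776.967876
det = 64.074·34.672 − -70.150·58.064 = 6294.763328
x = (-588.364949·34.672 − -70.150·1776.967876) / 6294.763328 = 16.562101
y = (64.074·1776.967876 − -588.364949·58.064) / 6294.763328 = 23.514826
|P − Q| = √((16.562101 − -48.049)² + (23.514826 − -34.011)²) = 86.509046

86.509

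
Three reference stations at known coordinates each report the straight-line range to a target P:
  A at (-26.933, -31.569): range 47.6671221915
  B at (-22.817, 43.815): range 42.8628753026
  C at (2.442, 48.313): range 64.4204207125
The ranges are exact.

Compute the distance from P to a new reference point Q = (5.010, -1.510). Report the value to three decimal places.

eq1: (x + 26.933)² + (y + 31.569)² = 47.6671221915²
eq2: (x + 22.817)² + (y − 43.815)² = 42.8628753026²
eq3: (x − 2.442)² + (y − 48.313)² = 64.4204207125²
eq3−eq1, eq3−eq2 (x²,y² cancel):
  -58.750·x − 159.764·y = 1259.714984
  -50.518·x − 8.996·y = 2413.024907
det = -58.750·-8.996 − -159.764·-50.518 = -7542.442752
x = (1259.714984·-8.996 − -159.764·2413.024907) / -7542.442752 = -49.610203
y = (-58.750·2413.024907 − 1259.714984·-50.518) / -7542.442752 = 10.358306
|P − Q| = √((-49.610203 − 5.010)² + (10.358306 − -1.510)²) = 55.894752

55.895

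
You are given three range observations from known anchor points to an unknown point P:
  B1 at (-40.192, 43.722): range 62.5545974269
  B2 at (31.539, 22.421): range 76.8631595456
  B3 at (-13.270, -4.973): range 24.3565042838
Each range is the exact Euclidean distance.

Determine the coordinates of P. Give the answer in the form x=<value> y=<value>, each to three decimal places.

eq1: (x + 40.192)² + (y − 43.722)² = 62.5545974269²
eq2: (x − 31.539)² + (y − 22.421)² = 76.8631595456²
eq3: (x + 13.270)² + (y + 4.973)² = 24.3565042838²
eq2−eq1, eq2−eq3 (x²,y² cancel):
  -143.462·x + 42.602·y = 4024.468022
  -89.618·x − 54.788·y = 4018.119861
det = -143.462·-54.788 − 42.602·-89.618 = 11677.902092
x = (4024.468022·-54.788 − 42.602·4018.119861) / 11677.902092 = -33.539628
y = (-143.462·4018.119861 − 4024.468022·-89.618) / 11677.902092 = -18.477868

x=-33.540 y=-18.478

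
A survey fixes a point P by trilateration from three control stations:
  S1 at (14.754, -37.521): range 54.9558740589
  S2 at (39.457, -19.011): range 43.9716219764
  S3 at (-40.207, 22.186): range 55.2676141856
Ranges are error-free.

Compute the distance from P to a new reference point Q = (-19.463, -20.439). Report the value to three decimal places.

eq1: (x − 14.754)² + (y + 37.521)² = 54.9558740589²
eq2: (x − 39.457)² + (y + 19.011)² = 43.9716219764²
eq3: (x + 40.207)² + (y − 22.186)² = 55.2676141856²
eq2−eq3, eq2−eq1 (x²,y² cancel):
  -159.328·x + 82.394·y = -930.457164
  -49.406·x − 37.020·y = -1379.411567
det = -159.328·-37.020 − 82.394·-49.406 = 9969.080524
x = (-930.457164·-37.020 − 82.394·-1379.411567) / 9969.080524 = 14.856010
y = (-159.328·-1379.411567 − -930.457164·-49.406) / 9969.080524 = 17.434779
|P − Q| = √((14.856010 − -19.463)² + (17.434779 − -20.439)²) = 51.109858

51.110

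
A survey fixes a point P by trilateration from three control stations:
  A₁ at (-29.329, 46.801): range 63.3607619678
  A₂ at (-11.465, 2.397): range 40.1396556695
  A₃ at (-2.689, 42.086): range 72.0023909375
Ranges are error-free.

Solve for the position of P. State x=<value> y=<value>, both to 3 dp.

x=-48.249 y=-13.669

eq1: (x + 29.329)² + (y − 46.801)² = 63.3607619678²
eq2: (x + 11.465)² + (y − 2.397)² = 40.1396556695²
eq3: (x + 2.689)² + (y − 42.086)² = 72.0023909375²
eq3−eq1, eq3−eq2 (x²,y² cancel):
  -53.280·x + 9.430·y = 2441.819869
  -17.552·x − 79.378·y = 1931.882060
det = -53.280·-79.378 − 9.430·-17.552 = 4394.775200
x = (2441.819869·-79.378 − 9.430·1931.882060) / 4394.775200 = -48.249209
y = (-53.280·1931.882060 − 2441.819869·-17.552) / 4394.775200 = -13.668925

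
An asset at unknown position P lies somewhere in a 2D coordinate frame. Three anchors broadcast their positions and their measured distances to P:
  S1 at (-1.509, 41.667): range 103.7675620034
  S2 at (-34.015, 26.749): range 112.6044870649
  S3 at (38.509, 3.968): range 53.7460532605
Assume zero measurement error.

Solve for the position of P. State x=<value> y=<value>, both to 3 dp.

eq1: (x + 1.509)² + (y − 41.667)² = 103.7675620034²
eq2: (x + 34.015)² + (y − 26.749)² = 112.6044870649²
eq3: (x − 38.509)² + (y − 3.968)² = 53.7460532605²
eq3−eq2, eq3−eq1 (x²,y² cancel):
  -145.048·x + 45.562·y = -9417.291145
  -80.036·x + 75.398·y = -7639.340818
det = -145.048·75.398 − 45.562·-80.036 = -7289.728872
x = (-9417.291145·75.398 − 45.562·-7639.340818) / -7289.728872 = 49.656342
y = (-145.048·-7639.340818 − -9417.291145·-80.036) / -7289.728872 = -48.609324

x=49.656 y=-48.609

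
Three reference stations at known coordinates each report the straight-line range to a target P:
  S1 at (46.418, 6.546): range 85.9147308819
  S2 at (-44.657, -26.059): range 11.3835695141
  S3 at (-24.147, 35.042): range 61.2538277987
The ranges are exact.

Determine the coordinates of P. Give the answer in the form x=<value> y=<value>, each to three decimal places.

eq1: (x − 46.418)² + (y − 6.546)² = 85.9147308819²
eq2: (x + 44.657)² + (y + 26.059)² = 11.3835695141²
eq3: (x + 24.147)² + (y − 35.042)² = 61.2538277987²
eq3−eq2, eq3−eq1 (x²,y² cancel):
  -41.020·x − 122.202·y = 4484.745522
  141.130·x − 56.992·y = -3242.848096
det = -41.020·-56.992 − -122.202·141.130 = 19584.180100
x = (4484.745522·-56.992 − -122.202·-3242.848096) / 19584.180100 = -33.285904
y = (-41.020·-3242.848096 − 4484.745522·141.130) / 19584.180100 = -25.526241

x=-33.286 y=-25.526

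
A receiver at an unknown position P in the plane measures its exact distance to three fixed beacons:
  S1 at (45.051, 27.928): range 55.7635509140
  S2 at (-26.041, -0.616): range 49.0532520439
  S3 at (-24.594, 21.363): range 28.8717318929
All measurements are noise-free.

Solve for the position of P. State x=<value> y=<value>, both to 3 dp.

eq1: (x − 45.051)² + (y − 27.928)² = 55.7635509140²
eq2: (x + 26.041)² + (y + 0.616)² = 49.0532520439²
eq3: (x + 24.594)² + (y − 21.363)² = 28.8717318929²
eq3−eq1, eq3−eq2 (x²,y² cancel):
  139.290·x + 13.130·y = -527.673528
  -2.894·x − 43.958·y = -1955.374102
det = 139.290·-43.958 − 13.130·-2.894 = -6084.911600
x = (-527.673528·-43.958 − 13.130·-1955.374102) / -6084.911600 = -8.031265
y = (139.290·-1955.374102 − -527.673528·-2.894) / -6084.911600 = 45.011524

x=-8.031 y=45.012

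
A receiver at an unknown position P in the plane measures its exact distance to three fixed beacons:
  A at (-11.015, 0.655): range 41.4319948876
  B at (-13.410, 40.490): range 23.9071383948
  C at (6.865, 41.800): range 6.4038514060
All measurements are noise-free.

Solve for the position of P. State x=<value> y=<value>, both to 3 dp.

eq1: (x + 11.015)² + (y − 0.655)² = 41.4319948876²
eq2: (x + 13.410)² + (y − 40.490)² = 23.9071383948²
eq3: (x − 6.865)² + (y − 41.800)² = 6.4038514060²
eq1−eq3, eq1−eq2 (x²,y² cancel):
  35.760·x + 82.290·y = 3348.209863
  -4.790·x + 79.670·y = 2842.567884
det = 35.760·79.670 − 82.290·-4.790 = 3243.168300
x = (3348.209863·79.670 − 82.290·2842.567884) / 3243.168300 = 10.124966
y = (35.760·2842.567884 − 3348.209863·-4.790) / 3243.168300 = 36.288019

x=10.125 y=36.288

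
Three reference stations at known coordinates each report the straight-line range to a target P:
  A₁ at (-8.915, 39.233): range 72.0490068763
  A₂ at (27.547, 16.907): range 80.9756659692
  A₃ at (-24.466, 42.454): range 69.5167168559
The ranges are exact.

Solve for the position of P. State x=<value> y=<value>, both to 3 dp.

x=-41.826 y=-24.860

eq1: (x + 8.915)² + (y − 39.233)² = 72.0490068763²
eq2: (x − 27.547)² + (y − 16.907)² = 80.9756659692²
eq3: (x + 24.466)² + (y − 42.454)² = 69.5167168559²
eq3−eq2, eq3−eq1 (x²,y² cancel):
  104.026·x − 51.094·y = -3080.727971
  31.102·x − 6.442·y = -1140.707227
det = 104.026·-6.442 − -51.094·31.102 = 918.990096
x = (-3080.727971·-6.442 − -51.094·-1140.707227) / 918.990096 = -41.825527
y = (104.026·-1140.707227 − -3080.727971·31.102) / 918.990096 = -24.860343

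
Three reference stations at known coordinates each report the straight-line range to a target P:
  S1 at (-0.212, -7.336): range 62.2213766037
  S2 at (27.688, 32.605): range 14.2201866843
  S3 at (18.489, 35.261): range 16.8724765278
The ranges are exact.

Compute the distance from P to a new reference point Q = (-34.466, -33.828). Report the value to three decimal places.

103.650

eq1: (x + 0.212)² + (y + 7.336)² = 62.2213766037²
eq2: (x − 27.688)² + (y − 32.605)² = 14.2201866843²
eq3: (x − 18.489)² + (y − 35.261)² = 16.8724765278²
eq3−eq1, eq3−eq2 (x²,y² cancel):
  -37.402·x − 85.194·y = -5118.138644
  18.398·x − 5.312·y = 326.996882
det = -37.402·-5.312 − -85.194·18.398 = 1766.078636
x = (-5118.138644·-5.312 − -85.194·326.996882) / 1766.078636 = 31.168332
y = (-37.402·326.996882 − -5118.138644·18.398) / 1766.078636 = 46.392712
|P − Q| = √((31.168332 − -34.466)² + (46.392712 − -33.828)²) = 103.649545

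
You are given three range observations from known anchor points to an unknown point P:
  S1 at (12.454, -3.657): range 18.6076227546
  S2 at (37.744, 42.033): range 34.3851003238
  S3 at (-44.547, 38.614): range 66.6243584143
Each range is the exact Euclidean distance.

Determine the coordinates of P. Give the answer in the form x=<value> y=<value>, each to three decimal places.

x=17.468 y=14.262

eq1: (x − 12.454)² + (y + 3.657)² = 18.6076227546²
eq2: (x − 37.744)² + (y − 42.033)² = 34.3851003238²
eq3: (x + 44.547)² + (y − 38.614)² = 66.6243584143²
eq1−eq2, eq1−eq3 (x²,y² cancel):
  50.580·x + 91.380·y = 2186.815360
  -114.002·x + 84.542·y = -785.561070
det = 50.580·84.542 − 91.380·-114.002 = 14693.637120
x = (2186.815360·84.542 − 91.380·-785.561070) / 14693.637120 = 17.467582
y = (50.580·-785.561070 − 2186.815360·-114.002) / 14693.637120 = 14.262476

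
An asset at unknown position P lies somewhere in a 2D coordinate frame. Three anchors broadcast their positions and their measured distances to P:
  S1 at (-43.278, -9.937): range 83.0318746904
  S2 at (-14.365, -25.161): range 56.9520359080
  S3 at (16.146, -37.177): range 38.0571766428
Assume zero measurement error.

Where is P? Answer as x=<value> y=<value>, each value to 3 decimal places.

x=39.712 y=-7.294

eq1: (x + 43.278)² + (y + 9.937)² = 83.0318746904²
eq2: (x + 14.365)² + (y + 25.161)² = 56.9520359080²
eq3: (x − 16.146)² + (y + 37.177)² = 38.0571766428²
eq1−eq2, eq1−eq3 (x²,y² cancel):
  57.826·x − 30.448·y = 2518.457714
  118.848·x − 54.480·y = 5117.036913
det = 57.826·-54.480 − -30.448·118.848 = 468.323424
x = (2518.457714·-54.480 − -30.448·5117.036913) / 468.323424 = 39.711795
y = (57.826·5117.036913 − 2518.457714·118.848) / 468.323424 = -7.293861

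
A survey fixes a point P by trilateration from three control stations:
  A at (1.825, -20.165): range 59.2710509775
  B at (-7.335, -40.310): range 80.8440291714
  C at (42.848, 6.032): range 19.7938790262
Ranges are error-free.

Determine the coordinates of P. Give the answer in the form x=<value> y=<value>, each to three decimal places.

x=39.551 y=25.549

eq1: (x − 1.825)² + (y + 20.165)² = 59.2710509775²
eq2: (x + 7.335)² + (y + 40.310)² = 80.8440291714²
eq3: (x − 42.848)² + (y − 6.032)² = 19.7938790262²
eq3−eq1, eq3−eq2 (x²,y² cancel):
  -82.046·x − 52.394·y = -4583.638115
  -100.366·x − 92.684·y = -6337.597209
det = -82.046·-92.684 − -52.394·-100.366 = 2345.775260
x = (-4583.638115·-92.684 − -52.394·-6337.597209) / 2345.775260 = 39.551038
y = (-82.046·-6337.597209 − -4583.638115·-100.366) / 2345.775260 = 25.549369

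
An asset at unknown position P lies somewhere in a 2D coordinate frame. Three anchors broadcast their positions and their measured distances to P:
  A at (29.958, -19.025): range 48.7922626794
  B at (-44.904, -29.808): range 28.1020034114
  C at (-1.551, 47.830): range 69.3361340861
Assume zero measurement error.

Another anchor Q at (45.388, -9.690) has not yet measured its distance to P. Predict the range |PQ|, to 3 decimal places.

eq1: (x − 29.958)² + (y + 19.025)² = 48.7922626794²
eq2: (x + 44.904)² + (y + 29.808)² = 28.1020034114²
eq3: (x + 1.551)² + (y − 47.830)² = 69.3361340861²
eq3−eq2, eq3−eq1 (x²,y² cancel):
  -86.706·x − 155.276·y = 4632.548473
  63.018·x − 133.710·y = 1396.132481
det = -86.706·-133.710 − -155.276·63.018 = 21378.642228
x = (4632.548473·-133.710 − -155.276·1396.132481) / 21378.642228 = -18.833385
y = (-86.706·1396.132481 − 4632.548473·63.018) / 21378.642228 = -19.317738
|P − Q| = √((-18.833385 − 45.388)² + (-19.317738 − -9.690)²) = 64.939045

64.939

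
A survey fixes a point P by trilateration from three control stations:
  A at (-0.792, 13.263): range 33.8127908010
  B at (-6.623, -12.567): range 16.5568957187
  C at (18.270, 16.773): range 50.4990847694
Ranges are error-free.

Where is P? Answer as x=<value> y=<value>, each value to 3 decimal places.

x=-23.173 y=-12.083

eq1: (x + 0.792)² + (y − 13.263)² = 33.8127908010²
eq2: (x + 6.623)² + (y + 12.567)² = 16.5568957187²
eq3: (x − 18.270)² + (y − 16.773)² = 50.4990847694²
eq2−eq3, eq2−eq1 (x²,y² cancel):
  49.786·x + 58.680·y = -1862.693956
  11.662·x + 51.660·y = -894.433211
det = 49.786·51.660 − 58.680·11.662 = 1887.618600
x = (-1862.693956·51.660 − 58.680·-894.433211) / 1887.618600 = -23.172811
y = (49.786·-894.433211 − -1862.693956·11.662) / 1887.618600 = -12.082692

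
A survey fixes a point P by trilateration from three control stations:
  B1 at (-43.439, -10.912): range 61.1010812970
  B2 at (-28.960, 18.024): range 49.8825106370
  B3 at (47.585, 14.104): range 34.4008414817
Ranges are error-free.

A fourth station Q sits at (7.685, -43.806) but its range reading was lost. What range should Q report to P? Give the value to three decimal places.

43.289

eq1: (x + 43.439)² + (y + 10.912)² = 61.1010812970²
eq2: (x + 28.960)² + (y − 18.024)² = 49.8825106370²
eq3: (x − 47.585)² + (y − 14.104)² = 34.4008414817²
eq1−eq2, eq1−eq3 (x²,y² cancel):
  28.958·x + 57.872·y = 402.604979
  182.048·x + 50.032·y = 3007.160817
det = 28.958·50.032 − 57.872·182.048 = -9086.655200
x = (402.604979·50.032 − 57.872·3007.160817) / -9086.655200 = 16.935525
y = (28.958·3007.160817 − 402.604979·182.048) / -9086.655200 = -1.517383
|P − Q| = √((16.935525 − 7.685)² + (-1.517383 − -43.806)²) = 43.288560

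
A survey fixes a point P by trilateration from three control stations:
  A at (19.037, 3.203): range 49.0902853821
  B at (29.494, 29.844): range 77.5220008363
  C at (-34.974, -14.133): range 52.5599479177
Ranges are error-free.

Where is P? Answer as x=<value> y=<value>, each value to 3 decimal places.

eq1: (x − 19.037)² + (y − 3.203)² = 49.0902853821²
eq2: (x − 29.494)² + (y − 29.844)² = 77.5220008363²
eq3: (x + 34.974)² + (y + 14.133)² = 52.5599479177²
eq1−eq3, eq1−eq2 (x²,y² cancel):
  -108.022·x − 34.672·y = 697.563781
  20.914·x + 53.282·y = -2211.910701
det = -108.022·53.282 − -34.672·20.914 = -5030.497996
x = (697.563781·53.282 − -34.672·-2211.910701) / -5030.497996 = 7.856831
y = (-108.022·-2211.910701 − 697.563781·20.914) / -5030.497996 = -44.597209

x=7.857 y=-44.597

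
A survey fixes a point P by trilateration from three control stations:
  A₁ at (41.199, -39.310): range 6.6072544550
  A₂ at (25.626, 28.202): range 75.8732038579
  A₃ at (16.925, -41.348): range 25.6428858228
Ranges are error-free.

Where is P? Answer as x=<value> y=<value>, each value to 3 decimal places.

eq1: (x − 41.199)² + (y + 39.310)² = 6.6072544550²
eq2: (x − 25.626)² + (y − 28.202)² = 75.8732038579²
eq3: (x − 16.925)² + (y + 41.348)² = 25.6428858228²
eq3−eq1, eq3−eq2 (x²,y² cancel):
  48.548·x + 4.076·y = 1860.422754
  17.402·x + 139.100·y = -5643.253519
det = 48.548·139.100 − 4.076·17.402 = 6682.096248
x = (1860.422754·139.100 − 4.076·-5643.253519) / 6682.096248 = 42.170405
y = (48.548·-5643.253519 − 1860.422754·17.402) / 6682.096248 = -45.845456

x=42.170 y=-45.845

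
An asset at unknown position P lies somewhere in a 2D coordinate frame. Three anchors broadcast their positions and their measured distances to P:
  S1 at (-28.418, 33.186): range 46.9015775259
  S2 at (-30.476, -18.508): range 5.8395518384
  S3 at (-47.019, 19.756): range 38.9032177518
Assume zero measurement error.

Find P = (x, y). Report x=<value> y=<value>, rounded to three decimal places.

eq1: (x + 28.418)² + (y − 33.186)² = 46.9015775259²
eq2: (x + 30.476)² + (y + 18.508)² = 5.8395518384²
eq3: (x + 47.019)² + (y − 19.756)² = 38.9032177518²
eq2−eq3, eq2−eq1 (x²,y² cancel):
  -33.086·x + 76.528·y = -149.606729
  4.116·x + 103.388·y = -1528.096929
det = -33.086·103.388 − 76.528·4.116 = -3735.684616
x = (-149.606729·103.388 − 76.528·-1528.096929) / -3735.684616 = -27.163605
y = (-33.086·-1528.096929 − -149.606729·4.116) / -3735.684616 = -13.698800

x=-27.164 y=-13.699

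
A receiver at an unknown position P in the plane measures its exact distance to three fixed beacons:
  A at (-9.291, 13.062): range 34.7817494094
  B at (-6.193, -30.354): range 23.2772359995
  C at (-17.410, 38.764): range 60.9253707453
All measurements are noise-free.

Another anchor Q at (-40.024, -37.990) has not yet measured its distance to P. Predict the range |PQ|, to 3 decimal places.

eq1: (x + 9.291)² + (y − 13.062)² = 34.7817494094²
eq2: (x + 6.193)² + (y + 30.354)² = 23.2772359995²
eq3: (x + 17.410)² + (y − 38.764)² = 60.9253707453²
eq2−eq1, eq2−eq3 (x²,y² cancel):
  -6.196·x + 86.832·y = -1370.720416
  -22.434·x + 138.236·y = -2324.033854
det = -6.196·138.236 − 86.832·-22.434 = 1091.478832
x = (-1370.720416·138.236 − 86.832·-2324.033854) / 1091.478832 = 11.285240
y = (-6.196·-2324.033854 − -1370.720416·-22.434) / 1091.478832 = -14.980619
|P − Q| = √((11.285240 − -40.024)² + (-14.980619 − -37.990)²) = 56.232283

56.232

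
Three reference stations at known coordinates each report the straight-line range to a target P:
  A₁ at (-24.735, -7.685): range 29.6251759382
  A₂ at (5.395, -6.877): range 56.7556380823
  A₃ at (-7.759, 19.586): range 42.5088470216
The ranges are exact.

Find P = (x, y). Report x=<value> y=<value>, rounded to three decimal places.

x=-49.005 y=9.303

eq1: (x + 24.735)² + (y + 7.685)² = 29.6251759382²
eq2: (x − 5.395)² + (y + 6.877)² = 56.7556380823²
eq3: (x + 7.759)² + (y − 19.586)² = 42.5088470216²
eq2−eq3, eq2−eq1 (x²,y² cancel):
  -26.308·x + 52.926·y = 1781.614702
  -60.260·x − 1.616·y = 2938.031701
det = -26.308·-1.616 − 52.926·-60.260 = 3231.834488
x = (1781.614702·-1.616 − 52.926·2938.031701) / 3231.834488 = -49.005404
y = (-26.308·2938.031701 − 1781.614702·-60.260) / 3231.834488 = 9.303188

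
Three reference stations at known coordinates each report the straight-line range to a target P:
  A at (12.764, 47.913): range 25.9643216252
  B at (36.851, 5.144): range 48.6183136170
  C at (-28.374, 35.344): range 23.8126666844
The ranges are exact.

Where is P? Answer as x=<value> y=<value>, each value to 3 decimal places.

eq1: (x − 12.764)² + (y − 47.913)² = 25.9643216252²
eq2: (x − 36.851)² + (y − 5.144)² = 48.6183136170²
eq3: (x + 28.374)² + (y − 35.344)² = 23.8126666844²
eq2−eq3, eq2−eq1 (x²,y² cancel):
  -130.450·x + 60.400·y = 2466.522599
  -48.174·x + 85.538·y = 2763.712750
det = -130.450·85.538 − 60.400·-48.174 = -8248.722500
x = (2466.522599·85.538 − 60.400·2763.712750) / -8248.722500 = -5.340604
y = (-130.450·2763.712750 − 2466.522599·-48.174) / -8248.722500 = 29.302000

x=-5.341 y=29.302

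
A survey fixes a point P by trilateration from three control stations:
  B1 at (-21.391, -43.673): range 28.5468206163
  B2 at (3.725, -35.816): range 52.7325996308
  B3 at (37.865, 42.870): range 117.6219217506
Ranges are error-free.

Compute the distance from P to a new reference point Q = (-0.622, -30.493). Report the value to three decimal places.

eq1: (x + 21.391)² + (y + 43.673)² = 28.5468206163²
eq2: (x − 3.725)² + (y + 35.816)² = 52.7325996308²
eq3: (x − 37.865)² + (y − 42.870)² = 117.6219217506²
eq2−eq1, eq2−eq3 (x²,y² cancel):
  -50.232·x − 15.714·y = 3034.050426
  68.280·x + 157.372·y = -9079.255768
det = -50.232·157.372 − -15.714·68.280 = -6832.158384
x = (3034.050426·157.372 − -15.714·-9079.255768) / -6832.158384 = -49.004010
y = (-50.232·-9079.255768 − 3034.050426·68.280) / -6832.158384 = -36.431271
|P − Q| = √((-49.004010 − -0.622)² + (-36.431271 − -30.493)²) = 48.745071

48.745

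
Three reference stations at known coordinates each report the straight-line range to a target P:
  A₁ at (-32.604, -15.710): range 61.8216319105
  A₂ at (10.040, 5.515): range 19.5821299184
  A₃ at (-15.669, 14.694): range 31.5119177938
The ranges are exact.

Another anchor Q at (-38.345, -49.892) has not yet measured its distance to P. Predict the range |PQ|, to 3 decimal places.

91.213

eq1: (x + 32.604)² + (y + 15.710)² = 61.8216319105²
eq2: (x − 10.040)² + (y − 5.515)² = 19.5821299184²
eq3: (x + 15.669)² + (y − 14.694)² = 31.5119177938²
eq1−eq3, eq1−eq2 (x²,y² cancel):
  33.870·x + 60.808·y = 1980.519490
  85.288·x + 42.450·y = 2259.846269
det = 33.870·42.450 − 60.808·85.288 = -3748.411204
x = (1980.519490·42.450 − 60.808·2259.846269) / -3748.411204 = 14.231011
y = (33.870·2259.846269 − 1980.519490·85.288) / -3748.411204 = 24.643388
|P − Q| = √((14.231011 − -38.345)² + (24.643388 − -49.892)²) = 91.212724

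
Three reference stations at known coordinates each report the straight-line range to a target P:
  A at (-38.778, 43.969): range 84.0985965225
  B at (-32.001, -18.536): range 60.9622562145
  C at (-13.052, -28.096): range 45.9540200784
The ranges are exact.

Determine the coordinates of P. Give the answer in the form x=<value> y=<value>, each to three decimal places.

x=27.911 y=-7.268

eq1: (x + 38.778)² + (y − 43.969)² = 84.0985965225²
eq2: (x + 32.001)² + (y + 18.536)² = 60.9622562145²
eq3: (x + 13.052)² + (y + 28.096)² = 45.9540200784²
eq1−eq3, eq1−eq2 (x²,y² cancel):
  51.452·x − 144.130·y = 2483.535651
  13.554·x − 125.010·y = 1286.818306
det = 51.452·-125.010 − -144.130·13.554 = -4478.476500
x = (2483.535651·-125.010 − -144.130·1286.818306) / -4478.476500 = 27.910757
y = (51.452·1286.818306 − 2483.535651·13.554) / -4478.476500 = -7.267546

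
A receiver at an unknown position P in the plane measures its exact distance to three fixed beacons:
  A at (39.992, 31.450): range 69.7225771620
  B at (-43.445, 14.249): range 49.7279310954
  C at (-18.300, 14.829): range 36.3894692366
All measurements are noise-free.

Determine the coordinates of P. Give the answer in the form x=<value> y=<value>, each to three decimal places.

eq1: (x − 39.992)² + (y − 31.450)² = 69.7225771620²
eq2: (x + 43.445)² + (y − 14.249)² = 49.7279310954²
eq3: (x + 18.300)² + (y − 14.829)² = 36.3894692366²
eq2−eq3, eq2−eq1 (x²,y² cancel):
  50.290·x + 1.160·y = -387.039125
  166.874·x + 34.402·y = -1890.410097
det = 50.290·34.402 − 1.160·166.874 = 1536.502740
x = (-387.039125·34.402 − 1.160·-1890.410097) / 1536.502740 = -7.238545
y = (50.290·-1890.410097 − -387.039125·166.874) / 1536.502740 = -19.838531

x=-7.239 y=-19.839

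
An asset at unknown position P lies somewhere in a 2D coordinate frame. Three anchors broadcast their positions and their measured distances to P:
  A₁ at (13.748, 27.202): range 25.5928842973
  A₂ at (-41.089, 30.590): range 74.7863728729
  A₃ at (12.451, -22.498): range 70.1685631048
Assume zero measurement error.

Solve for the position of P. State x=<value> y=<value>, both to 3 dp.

eq1: (x − 13.748)² + (y − 27.202)² = 25.5928842973²
eq2: (x + 41.089)² + (y − 30.590)² = 74.7863728729²
eq3: (x − 12.451)² + (y + 22.498)² = 70.1685631048²
eq3−eq2, eq3−eq1 (x²,y² cancel):
  -107.080·x + 106.176·y = 1293.492297
  2.594·x + 99.400·y = 4536.400425
det = -107.080·99.400 − 106.176·2.594 = -10919.172544
x = (1293.492297·99.400 − 106.176·4536.400425) / -10919.172544 = 32.336124
y = (-107.080·4536.400425 − 1293.492297·2.594) / -10919.172544 = 44.793969

x=32.336 y=44.794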